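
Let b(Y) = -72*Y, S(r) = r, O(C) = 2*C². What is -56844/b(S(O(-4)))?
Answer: 1579/64 ≈ 24.672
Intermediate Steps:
-56844/b(S(O(-4))) = -56844/((-144*(-4)²)) = -56844/((-144*16)) = -56844/((-72*32)) = -56844/(-2304) = -56844*(-1/2304) = 1579/64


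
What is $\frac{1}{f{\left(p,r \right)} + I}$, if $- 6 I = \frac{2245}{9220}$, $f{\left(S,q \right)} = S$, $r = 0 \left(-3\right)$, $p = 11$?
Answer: $\frac{11064}{121255} \approx 0.091246$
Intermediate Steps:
$r = 0$
$I = - \frac{449}{11064}$ ($I = - \frac{2245 \cdot \frac{1}{9220}}{6} = \left(- \frac{1}{6}\right) \frac{449}{1844} = - \frac{449}{11064} \approx -0.040582$)
$\frac{1}{f{\left(p,r \right)} + I} = \frac{1}{11 - \frac{449}{11064}} = \frac{1}{\frac{121255}{11064}} = \frac{11064}{121255}$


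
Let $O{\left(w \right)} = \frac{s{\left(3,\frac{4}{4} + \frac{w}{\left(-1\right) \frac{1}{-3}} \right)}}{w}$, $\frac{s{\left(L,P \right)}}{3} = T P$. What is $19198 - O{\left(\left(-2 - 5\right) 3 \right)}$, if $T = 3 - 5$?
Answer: $\frac{134510}{7} \approx 19216.0$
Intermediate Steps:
$T = -2$ ($T = 3 - 5 = -2$)
$s{\left(L,P \right)} = - 6 P$ ($s{\left(L,P \right)} = 3 \left(- 2 P\right) = - 6 P$)
$O{\left(w \right)} = \frac{-6 - 18 w}{w}$ ($O{\left(w \right)} = \frac{\left(-6\right) \left(\frac{4}{4} + \frac{w}{\left(-1\right) \frac{1}{-3}}\right)}{w} = \frac{\left(-6\right) \left(4 \cdot \frac{1}{4} + \frac{w}{\left(-1\right) \left(- \frac{1}{3}\right)}\right)}{w} = \frac{\left(-6\right) \left(1 + w \frac{1}{\frac{1}{3}}\right)}{w} = \frac{\left(-6\right) \left(1 + w 3\right)}{w} = \frac{\left(-6\right) \left(1 + 3 w\right)}{w} = \frac{-6 - 18 w}{w}$)
$19198 - O{\left(\left(-2 - 5\right) 3 \right)} = 19198 - \left(-18 - \frac{6}{\left(-2 - 5\right) 3}\right) = 19198 - \left(-18 - \frac{6}{\left(-7\right) 3}\right) = 19198 - \left(-18 - \frac{6}{-21}\right) = 19198 - \left(-18 - - \frac{2}{7}\right) = 19198 - \left(-18 + \frac{2}{7}\right) = 19198 - - \frac{124}{7} = 19198 + \frac{124}{7} = \frac{134510}{7}$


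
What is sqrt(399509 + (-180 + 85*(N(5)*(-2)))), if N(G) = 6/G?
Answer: 5*sqrt(15965) ≈ 631.76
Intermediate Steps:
N(G) = 6/G
sqrt(399509 + (-180 + 85*(N(5)*(-2)))) = sqrt(399509 + (-180 + 85*((6/5)*(-2)))) = sqrt(399509 + (-180 + 85*(-12/5))) = sqrt(399509 + (-180 - 204)) = sqrt(399509 - 384) = sqrt(399125) = 5*sqrt(15965)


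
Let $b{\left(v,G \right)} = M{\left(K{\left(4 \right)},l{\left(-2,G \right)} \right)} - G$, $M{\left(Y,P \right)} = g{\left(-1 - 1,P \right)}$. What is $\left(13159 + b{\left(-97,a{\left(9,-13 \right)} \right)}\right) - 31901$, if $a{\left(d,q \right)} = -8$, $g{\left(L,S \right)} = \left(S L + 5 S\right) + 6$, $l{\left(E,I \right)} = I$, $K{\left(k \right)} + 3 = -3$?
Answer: $-18752$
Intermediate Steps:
$K{\left(k \right)} = -6$ ($K{\left(k \right)} = -3 - 3 = -6$)
$g{\left(L,S \right)} = 6 + 5 S + L S$ ($g{\left(L,S \right)} = \left(L S + 5 S\right) + 6 = \left(5 S + L S\right) + 6 = 6 + 5 S + L S$)
$M{\left(Y,P \right)} = 6 + 3 P$ ($M{\left(Y,P \right)} = 6 + 5 P + \left(-1 - 1\right) P = 6 + 5 P - 2 P = 6 + 3 P$)
$b{\left(v,G \right)} = 6 + 2 G$ ($b{\left(v,G \right)} = \left(6 + 3 G\right) - G = 6 + 2 G$)
$\left(13159 + b{\left(-97,a{\left(9,-13 \right)} \right)}\right) - 31901 = \left(13159 + \left(6 + 2 \left(-8\right)\right)\right) - 31901 = \left(13159 + \left(6 - 16\right)\right) - 31901 = \left(13159 - 10\right) - 31901 = 13149 - 31901 = -18752$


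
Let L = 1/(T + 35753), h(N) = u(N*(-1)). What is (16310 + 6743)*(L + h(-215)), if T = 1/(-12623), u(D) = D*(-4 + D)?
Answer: 471979826087270729/451310118 ≈ 1.0458e+9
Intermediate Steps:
h(N) = -N*(-4 - N) (h(N) = (N*(-1))*(-4 + N*(-1)) = (-N)*(-4 - N) = -N*(-4 - N))
T = -1/12623 ≈ -7.9221e-5
L = 12623/451310118 (L = 1/(-1/12623 + 35753) = 1/(451310118/12623) = 12623/451310118 ≈ 2.7970e-5)
(16310 + 6743)*(L + h(-215)) = (16310 + 6743)*(12623/451310118 - 215*(4 - 215)) = 23053*(12623/451310118 - 215*(-211)) = 23053*(12623/451310118 + 45365) = 23053*(20473683515693/451310118) = 471979826087270729/451310118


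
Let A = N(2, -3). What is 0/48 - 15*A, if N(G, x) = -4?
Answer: 60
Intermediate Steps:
A = -4
0/48 - 15*A = 0/48 - 15*(-4) = 0*(1/48) + 60 = 0 + 60 = 60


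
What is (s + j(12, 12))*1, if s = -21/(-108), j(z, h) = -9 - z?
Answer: -749/36 ≈ -20.806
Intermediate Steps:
s = 7/36 (s = -21*(-1/108) = 7/36 ≈ 0.19444)
(s + j(12, 12))*1 = (7/36 + (-9 - 1*12))*1 = (7/36 + (-9 - 12))*1 = (7/36 - 21)*1 = -749/36*1 = -749/36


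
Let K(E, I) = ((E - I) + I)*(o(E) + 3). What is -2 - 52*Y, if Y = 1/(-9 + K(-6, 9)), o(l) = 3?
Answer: -38/45 ≈ -0.84444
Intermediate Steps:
K(E, I) = 6*E (K(E, I) = ((E - I) + I)*(3 + 3) = E*6 = 6*E)
Y = -1/45 (Y = 1/(-9 + 6*(-6)) = 1/(-9 - 36) = 1/(-45) = -1/45 ≈ -0.022222)
-2 - 52*Y = -2 - 52*(-1/45) = -2 + 52/45 = -38/45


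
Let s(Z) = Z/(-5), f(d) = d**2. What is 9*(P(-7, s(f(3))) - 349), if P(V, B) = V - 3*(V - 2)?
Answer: -2961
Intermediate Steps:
s(Z) = -Z/5 (s(Z) = Z*(-1/5) = -Z/5)
P(V, B) = 6 - 2*V (P(V, B) = V - 3*(-2 + V) = V - (-6 + 3*V) = V + (6 - 3*V) = 6 - 2*V)
9*(P(-7, s(f(3))) - 349) = 9*((6 - 2*(-7)) - 349) = 9*((6 + 14) - 349) = 9*(20 - 349) = 9*(-329) = -2961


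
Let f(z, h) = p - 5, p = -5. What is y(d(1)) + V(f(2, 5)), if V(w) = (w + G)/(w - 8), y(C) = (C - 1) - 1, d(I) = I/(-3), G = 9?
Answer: -41/18 ≈ -2.2778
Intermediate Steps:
f(z, h) = -10 (f(z, h) = -5 - 5 = -10)
d(I) = -I/3 (d(I) = I*(-⅓) = -I/3)
y(C) = -2 + C (y(C) = (-1 + C) - 1 = -2 + C)
V(w) = (9 + w)/(-8 + w) (V(w) = (w + 9)/(w - 8) = (9 + w)/(-8 + w))
y(d(1)) + V(f(2, 5)) = (-2 - ⅓*1) + (9 - 10)/(-8 - 10) = (-2 - ⅓) - 1/(-18) = -7/3 - 1/18*(-1) = -7/3 + 1/18 = -41/18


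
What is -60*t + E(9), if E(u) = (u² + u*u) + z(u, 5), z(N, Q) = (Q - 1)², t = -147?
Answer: 8998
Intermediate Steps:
z(N, Q) = (-1 + Q)²
E(u) = 16 + 2*u² (E(u) = (u² + u*u) + (-1 + 5)² = (u² + u²) + 4² = 2*u² + 16 = 16 + 2*u²)
-60*t + E(9) = -60*(-147) + (16 + 2*9²) = 8820 + (16 + 2*81) = 8820 + (16 + 162) = 8820 + 178 = 8998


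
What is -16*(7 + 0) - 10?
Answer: -122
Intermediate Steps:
-16*(7 + 0) - 10 = -16*7 - 10 = -112 - 10 = -122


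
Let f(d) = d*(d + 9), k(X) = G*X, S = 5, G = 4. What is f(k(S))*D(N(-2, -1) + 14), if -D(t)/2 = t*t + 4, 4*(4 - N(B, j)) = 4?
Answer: -339880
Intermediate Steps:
N(B, j) = 3 (N(B, j) = 4 - ¼*4 = 4 - 1 = 3)
k(X) = 4*X
D(t) = -8 - 2*t² (D(t) = -2*(t*t + 4) = -2*(t² + 4) = -2*(4 + t²) = -8 - 2*t²)
f(d) = d*(9 + d)
f(k(S))*D(N(-2, -1) + 14) = ((4*5)*(9 + 4*5))*(-8 - 2*(3 + 14)²) = (20*(9 + 20))*(-8 - 2*17²) = (20*29)*(-8 - 2*289) = 580*(-8 - 578) = 580*(-586) = -339880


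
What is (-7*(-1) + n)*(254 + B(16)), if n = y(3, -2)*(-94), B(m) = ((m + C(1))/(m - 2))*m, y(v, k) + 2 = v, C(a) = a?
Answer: -166518/7 ≈ -23788.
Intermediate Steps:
y(v, k) = -2 + v
B(m) = m*(1 + m)/(-2 + m) (B(m) = ((m + 1)/(m - 2))*m = ((1 + m)/(-2 + m))*m = m*(1 + m)/(-2 + m))
n = -94 (n = (-2 + 3)*(-94) = 1*(-94) = -94)
(-7*(-1) + n)*(254 + B(16)) = (-7*(-1) - 94)*(254 + 16*(1 + 16)/(-2 + 16)) = (7 - 94)*(254 + 16*17/14) = -87*(254 + 16*(1/14)*17) = -87*(254 + 136/7) = -87*1914/7 = -166518/7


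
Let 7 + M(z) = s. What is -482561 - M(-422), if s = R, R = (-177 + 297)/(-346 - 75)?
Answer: -203155114/421 ≈ -4.8255e+5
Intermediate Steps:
R = -120/421 (R = 120/(-421) = 120*(-1/421) = -120/421 ≈ -0.28504)
s = -120/421 ≈ -0.28504
M(z) = -3067/421 (M(z) = -7 - 120/421 = -3067/421)
-482561 - M(-422) = -482561 - 1*(-3067/421) = -482561 + 3067/421 = -203155114/421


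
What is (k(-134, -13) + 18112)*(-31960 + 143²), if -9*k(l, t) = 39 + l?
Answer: -208608737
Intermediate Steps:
k(l, t) = -13/3 - l/9 (k(l, t) = -(39 + l)/9 = -13/3 - l/9)
(k(-134, -13) + 18112)*(-31960 + 143²) = ((-13/3 - ⅑*(-134)) + 18112)*(-31960 + 143²) = ((-13/3 + 134/9) + 18112)*(-31960 + 20449) = (95/9 + 18112)*(-11511) = (163103/9)*(-11511) = -208608737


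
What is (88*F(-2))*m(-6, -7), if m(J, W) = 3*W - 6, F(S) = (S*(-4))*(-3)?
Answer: 57024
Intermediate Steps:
F(S) = 12*S (F(S) = -4*S*(-3) = 12*S)
m(J, W) = -6 + 3*W
(88*F(-2))*m(-6, -7) = (88*(12*(-2)))*(-6 + 3*(-7)) = (88*(-24))*(-6 - 21) = -2112*(-27) = 57024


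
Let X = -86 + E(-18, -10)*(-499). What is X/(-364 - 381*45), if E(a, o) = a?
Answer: -8896/17509 ≈ -0.50808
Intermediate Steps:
X = 8896 (X = -86 - 18*(-499) = -86 + 8982 = 8896)
X/(-364 - 381*45) = 8896/(-364 - 381*45) = 8896/(-364 - 17145) = 8896/(-17509) = 8896*(-1/17509) = -8896/17509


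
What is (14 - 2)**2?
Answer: 144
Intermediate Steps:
(14 - 2)**2 = 12**2 = 144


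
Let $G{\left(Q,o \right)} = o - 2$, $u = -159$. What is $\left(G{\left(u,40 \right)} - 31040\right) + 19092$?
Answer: $-11910$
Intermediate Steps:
$G{\left(Q,o \right)} = -2 + o$
$\left(G{\left(u,40 \right)} - 31040\right) + 19092 = \left(\left(-2 + 40\right) - 31040\right) + 19092 = \left(38 - 31040\right) + 19092 = -31002 + 19092 = -11910$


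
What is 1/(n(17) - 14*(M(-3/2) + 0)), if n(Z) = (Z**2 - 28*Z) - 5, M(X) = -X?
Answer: -1/213 ≈ -0.0046948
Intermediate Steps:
n(Z) = -5 + Z**2 - 28*Z
1/(n(17) - 14*(M(-3/2) + 0)) = 1/((-5 + 17**2 - 28*17) - 14*(-(-3)/2 + 0)) = 1/((-5 + 289 - 476) - 14*(-(-3)/2 + 0)) = 1/(-192 - 14*(-1*(-3/2) + 0)) = 1/(-192 - 14*(3/2 + 0)) = 1/(-192 - 14*3/2) = 1/(-192 - 21) = 1/(-213) = -1/213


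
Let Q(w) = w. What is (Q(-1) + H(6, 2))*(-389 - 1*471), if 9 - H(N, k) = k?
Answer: -5160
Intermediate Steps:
H(N, k) = 9 - k
(Q(-1) + H(6, 2))*(-389 - 1*471) = (-1 + (9 - 1*2))*(-389 - 1*471) = (-1 + (9 - 2))*(-389 - 471) = (-1 + 7)*(-860) = 6*(-860) = -5160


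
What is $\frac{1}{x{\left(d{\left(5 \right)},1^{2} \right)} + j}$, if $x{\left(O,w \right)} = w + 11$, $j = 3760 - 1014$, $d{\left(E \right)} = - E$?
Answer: $\frac{1}{2758} \approx 0.00036258$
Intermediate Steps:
$j = 2746$
$x{\left(O,w \right)} = 11 + w$
$\frac{1}{x{\left(d{\left(5 \right)},1^{2} \right)} + j} = \frac{1}{\left(11 + 1^{2}\right) + 2746} = \frac{1}{\left(11 + 1\right) + 2746} = \frac{1}{12 + 2746} = \frac{1}{2758}$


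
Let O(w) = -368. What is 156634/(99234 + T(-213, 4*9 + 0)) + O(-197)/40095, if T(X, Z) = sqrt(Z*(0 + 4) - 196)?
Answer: 154897380159619/98707743516690 - 78317*I*sqrt(13)/2461846702 ≈ 1.5693 - 0.0001147*I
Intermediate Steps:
T(X, Z) = sqrt(-196 + 4*Z) (T(X, Z) = sqrt(Z*4 - 196) = sqrt(4*Z - 196) = sqrt(-196 + 4*Z))
156634/(99234 + T(-213, 4*9 + 0)) + O(-197)/40095 = 156634/(99234 + 2*sqrt(-49 + (4*9 + 0))) - 368/40095 = 156634/(99234 + 2*sqrt(-49 + (36 + 0))) - 368*1/40095 = 156634/(99234 + 2*sqrt(-49 + 36)) - 368/40095 = 156634/(99234 + 2*sqrt(-13)) - 368/40095 = 156634/(99234 + 2*(I*sqrt(13))) - 368/40095 = 156634/(99234 + 2*I*sqrt(13)) - 368/40095 = -368/40095 + 156634/(99234 + 2*I*sqrt(13))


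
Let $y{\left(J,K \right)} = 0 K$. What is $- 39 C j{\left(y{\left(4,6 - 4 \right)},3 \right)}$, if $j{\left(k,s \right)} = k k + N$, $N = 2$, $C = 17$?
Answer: $-1326$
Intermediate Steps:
$y{\left(J,K \right)} = 0$
$j{\left(k,s \right)} = 2 + k^{2}$ ($j{\left(k,s \right)} = k k + 2 = k^{2} + 2 = 2 + k^{2}$)
$- 39 C j{\left(y{\left(4,6 - 4 \right)},3 \right)} = \left(-39\right) 17 \left(2 + 0^{2}\right) = - 663 \left(2 + 0\right) = \left(-663\right) 2 = -1326$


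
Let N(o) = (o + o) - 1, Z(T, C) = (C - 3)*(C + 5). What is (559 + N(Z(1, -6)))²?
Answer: 331776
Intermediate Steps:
Z(T, C) = (-3 + C)*(5 + C)
N(o) = -1 + 2*o (N(o) = 2*o - 1 = -1 + 2*o)
(559 + N(Z(1, -6)))² = (559 + (-1 + 2*(-15 + (-6)² + 2*(-6))))² = (559 + (-1 + 2*(-15 + 36 - 12)))² = (559 + (-1 + 2*9))² = (559 + (-1 + 18))² = (559 + 17)² = 576² = 331776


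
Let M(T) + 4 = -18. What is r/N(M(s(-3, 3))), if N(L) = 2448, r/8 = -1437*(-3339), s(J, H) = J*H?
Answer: 533127/34 ≈ 15680.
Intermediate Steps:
s(J, H) = H*J
M(T) = -22 (M(T) = -4 - 18 = -22)
r = 38385144 (r = 8*(-1437*(-3339)) = 8*4798143 = 38385144)
r/N(M(s(-3, 3))) = 38385144/2448 = 38385144*(1/2448) = 533127/34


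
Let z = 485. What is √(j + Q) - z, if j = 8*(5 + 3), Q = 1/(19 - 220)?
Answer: -485 + √2585463/201 ≈ -477.00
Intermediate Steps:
Q = -1/201 (Q = 1/(-201) = -1/201 ≈ -0.0049751)
j = 64 (j = 8*8 = 64)
√(j + Q) - z = √(64 - 1/201) - 1*485 = √(12863/201) - 485 = √2585463/201 - 485 = -485 + √2585463/201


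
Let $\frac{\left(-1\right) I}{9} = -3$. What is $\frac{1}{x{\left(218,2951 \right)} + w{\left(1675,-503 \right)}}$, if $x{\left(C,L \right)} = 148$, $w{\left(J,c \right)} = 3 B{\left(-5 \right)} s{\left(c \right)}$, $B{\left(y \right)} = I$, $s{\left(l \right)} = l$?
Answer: $- \frac{1}{40595} \approx -2.4634 \cdot 10^{-5}$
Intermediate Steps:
$I = 27$ ($I = \left(-9\right) \left(-3\right) = 27$)
$B{\left(y \right)} = 27$
$w{\left(J,c \right)} = 81 c$ ($w{\left(J,c \right)} = 3 \cdot 27 c = 81 c$)
$\frac{1}{x{\left(218,2951 \right)} + w{\left(1675,-503 \right)}} = \frac{1}{148 + 81 \left(-503\right)} = \frac{1}{148 - 40743} = \frac{1}{-40595} = - \frac{1}{40595}$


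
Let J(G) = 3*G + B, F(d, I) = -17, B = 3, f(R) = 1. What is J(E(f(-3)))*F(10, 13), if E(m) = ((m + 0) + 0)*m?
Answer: -102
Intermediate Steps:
E(m) = m**2 (E(m) = (m + 0)*m = m*m = m**2)
J(G) = 3 + 3*G (J(G) = 3*G + 3 = 3 + 3*G)
J(E(f(-3)))*F(10, 13) = (3 + 3*1**2)*(-17) = (3 + 3*1)*(-17) = (3 + 3)*(-17) = 6*(-17) = -102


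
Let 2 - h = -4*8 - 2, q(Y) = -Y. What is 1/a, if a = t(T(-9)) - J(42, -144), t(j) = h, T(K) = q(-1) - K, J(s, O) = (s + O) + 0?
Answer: 1/138 ≈ 0.0072464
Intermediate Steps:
J(s, O) = O + s (J(s, O) = (O + s) + 0 = O + s)
T(K) = 1 - K (T(K) = -1*(-1) - K = 1 - K)
h = 36 (h = 2 - (-4*8 - 2) = 2 - (-32 - 2) = 2 - 1*(-34) = 2 + 34 = 36)
t(j) = 36
a = 138 (a = 36 - (-144 + 42) = 36 - 1*(-102) = 36 + 102 = 138)
1/a = 1/138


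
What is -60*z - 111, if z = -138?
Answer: 8169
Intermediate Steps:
-60*z - 111 = -60*(-138) - 111 = 8280 - 111 = 8169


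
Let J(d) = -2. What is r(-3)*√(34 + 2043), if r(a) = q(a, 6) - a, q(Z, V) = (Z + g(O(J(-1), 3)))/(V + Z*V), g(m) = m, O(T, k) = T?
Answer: 41*√2077/12 ≈ 155.71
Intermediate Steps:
q(Z, V) = (-2 + Z)/(V + V*Z) (q(Z, V) = (Z - 2)/(V + Z*V) = (-2 + Z)/(V + V*Z))
r(a) = -a + (-2 + a)/(6*(1 + a)) (r(a) = (-2 + a)/(6*(1 + a)) - a = -a + (-2 + a)/(6*(1 + a)))
r(-3)*√(34 + 2043) = ((-2 - 3 - 6*(-3)*(1 - 3))/(6*(1 - 3)))*√(34 + 2043) = ((⅙)*(-2 - 3 - 6*(-3)*(-2))/(-2))*√2077 = ((⅙)*(-½)*(-2 - 3 - 36))*√2077 = ((⅙)*(-½)*(-41))*√2077 = 41*√2077/12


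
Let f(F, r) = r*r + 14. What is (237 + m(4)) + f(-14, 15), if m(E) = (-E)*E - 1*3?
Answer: 457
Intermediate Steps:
m(E) = -3 - E² (m(E) = -E² - 3 = -3 - E²)
f(F, r) = 14 + r² (f(F, r) = r² + 14 = 14 + r²)
(237 + m(4)) + f(-14, 15) = (237 + (-3 - 1*4²)) + (14 + 15²) = (237 + (-3 - 1*16)) + (14 + 225) = (237 + (-3 - 16)) + 239 = (237 - 19) + 239 = 218 + 239 = 457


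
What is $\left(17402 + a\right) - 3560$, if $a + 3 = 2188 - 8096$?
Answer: $7931$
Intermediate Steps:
$a = -5911$ ($a = -3 + \left(2188 - 8096\right) = -3 - 5908 = -5911$)
$\left(17402 + a\right) - 3560 = \left(17402 - 5911\right) - 3560 = 11491 - 3560 = 7931$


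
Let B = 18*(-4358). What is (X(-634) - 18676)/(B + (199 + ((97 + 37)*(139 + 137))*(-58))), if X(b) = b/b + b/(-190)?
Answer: 1773808/211215115 ≈ 0.0083981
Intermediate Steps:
B = -78444
X(b) = 1 - b/190 (X(b) = 1 + b*(-1/190) = 1 - b/190)
(X(-634) - 18676)/(B + (199 + ((97 + 37)*(139 + 137))*(-58))) = ((1 - 1/190*(-634)) - 18676)/(-78444 + (199 + ((97 + 37)*(139 + 137))*(-58))) = ((1 + 317/95) - 18676)/(-78444 + (199 + (134*276)*(-58))) = (412/95 - 18676)/(-78444 + (199 + 36984*(-58))) = -1773808/(95*(-78444 + (199 - 2145072))) = -1773808/(95*(-78444 - 2144873)) = -1773808/95/(-2223317) = -1773808/95*(-1/2223317) = 1773808/211215115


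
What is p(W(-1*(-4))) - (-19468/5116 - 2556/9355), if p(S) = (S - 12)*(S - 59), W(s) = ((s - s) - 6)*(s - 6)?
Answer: 48799909/11965045 ≈ 4.0785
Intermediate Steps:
W(s) = 36 - 6*s (W(s) = (0 - 6)*(-6 + s) = -6*(-6 + s) = 36 - 6*s)
p(S) = (-59 + S)*(-12 + S) (p(S) = (-12 + S)*(-59 + S) = (-59 + S)*(-12 + S))
p(W(-1*(-4))) - (-19468/5116 - 2556/9355) = (708 + (36 - (-6)*(-4))**2 - 71*(36 - (-6)*(-4))) - (-19468/5116 - 2556/9355) = (708 + (36 - 6*4)**2 - 71*(36 - 6*4)) - (-19468*1/5116 - 2556*1/9355) = (708 + (36 - 24)**2 - 71*(36 - 24)) - (-4867/1279 - 2556/9355) = (708 + 12**2 - 71*12) - 1*(-48799909/11965045) = (708 + 144 - 852) + 48799909/11965045 = 0 + 48799909/11965045 = 48799909/11965045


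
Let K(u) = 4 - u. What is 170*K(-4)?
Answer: 1360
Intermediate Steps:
170*K(-4) = 170*(4 - 1*(-4)) = 170*(4 + 4) = 170*8 = 1360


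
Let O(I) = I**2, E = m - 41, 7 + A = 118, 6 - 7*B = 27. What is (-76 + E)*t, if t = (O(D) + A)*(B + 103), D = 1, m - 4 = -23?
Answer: -1523200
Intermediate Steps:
B = -3 (B = 6/7 - 1/7*27 = 6/7 - 27/7 = -3)
m = -19 (m = 4 - 23 = -19)
A = 111 (A = -7 + 118 = 111)
E = -60 (E = -19 - 41 = -60)
t = 11200 (t = (1**2 + 111)*(-3 + 103) = (1 + 111)*100 = 112*100 = 11200)
(-76 + E)*t = (-76 - 60)*11200 = -136*11200 = -1523200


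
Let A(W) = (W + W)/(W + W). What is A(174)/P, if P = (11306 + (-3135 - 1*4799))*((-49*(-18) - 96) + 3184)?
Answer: 1/13386840 ≈ 7.4700e-8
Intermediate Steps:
A(W) = 1 (A(W) = (2*W)/((2*W)) = (2*W)*(1/(2*W)) = 1)
P = 13386840 (P = (11306 + (-3135 - 4799))*((882 - 96) + 3184) = (11306 - 7934)*(786 + 3184) = 3372*3970 = 13386840)
A(174)/P = 1/13386840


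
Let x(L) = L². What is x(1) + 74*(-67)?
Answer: -4957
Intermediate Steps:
x(1) + 74*(-67) = 1² + 74*(-67) = 1 - 4958 = -4957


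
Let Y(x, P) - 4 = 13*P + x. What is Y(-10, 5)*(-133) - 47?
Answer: -7894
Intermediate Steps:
Y(x, P) = 4 + x + 13*P (Y(x, P) = 4 + (13*P + x) = 4 + (x + 13*P) = 4 + x + 13*P)
Y(-10, 5)*(-133) - 47 = (4 - 10 + 13*5)*(-133) - 47 = (4 - 10 + 65)*(-133) - 47 = 59*(-133) - 47 = -7847 - 47 = -7894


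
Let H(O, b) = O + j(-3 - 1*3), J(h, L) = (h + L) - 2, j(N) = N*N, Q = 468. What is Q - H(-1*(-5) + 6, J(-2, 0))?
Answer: 421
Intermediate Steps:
j(N) = N²
J(h, L) = -2 + L + h (J(h, L) = (L + h) - 2 = -2 + L + h)
H(O, b) = 36 + O (H(O, b) = O + (-3 - 1*3)² = O + (-3 - 3)² = O + (-6)² = O + 36 = 36 + O)
Q - H(-1*(-5) + 6, J(-2, 0)) = 468 - (36 + (-1*(-5) + 6)) = 468 - (36 + (5 + 6)) = 468 - (36 + 11) = 468 - 1*47 = 468 - 47 = 421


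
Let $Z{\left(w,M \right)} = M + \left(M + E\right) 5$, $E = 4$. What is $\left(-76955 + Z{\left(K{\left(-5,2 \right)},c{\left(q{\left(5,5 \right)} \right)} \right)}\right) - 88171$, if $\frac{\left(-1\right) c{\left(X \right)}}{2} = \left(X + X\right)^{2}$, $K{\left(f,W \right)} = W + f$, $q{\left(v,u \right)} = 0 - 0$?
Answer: $-165106$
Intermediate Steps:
$q{\left(v,u \right)} = 0$ ($q{\left(v,u \right)} = 0 + 0 = 0$)
$c{\left(X \right)} = - 8 X^{2}$ ($c{\left(X \right)} = - 2 \left(X + X\right)^{2} = - 2 \left(2 X\right)^{2} = - 2 \cdot 4 X^{2} = - 8 X^{2}$)
$Z{\left(w,M \right)} = 20 + 6 M$ ($Z{\left(w,M \right)} = M + \left(M + 4\right) 5 = M + \left(4 + M\right) 5 = M + \left(20 + 5 M\right) = 20 + 6 M$)
$\left(-76955 + Z{\left(K{\left(-5,2 \right)},c{\left(q{\left(5,5 \right)} \right)} \right)}\right) - 88171 = \left(-76955 + \left(20 + 6 \left(- 8 \cdot 0^{2}\right)\right)\right) - 88171 = \left(-76955 + \left(20 + 6 \left(\left(-8\right) 0\right)\right)\right) - 88171 = \left(-76955 + \left(20 + 6 \cdot 0\right)\right) - 88171 = \left(-76955 + \left(20 + 0\right)\right) - 88171 = \left(-76955 + 20\right) - 88171 = -76935 - 88171 = -165106$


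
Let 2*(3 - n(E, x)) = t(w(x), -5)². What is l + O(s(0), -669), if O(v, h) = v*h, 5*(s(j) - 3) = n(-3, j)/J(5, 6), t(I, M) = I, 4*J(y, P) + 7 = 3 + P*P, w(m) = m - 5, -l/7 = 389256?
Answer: -218131209/80 ≈ -2.7266e+6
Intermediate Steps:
l = -2724792 (l = -7*389256 = -2724792)
w(m) = -5 + m
J(y, P) = -1 + P²/4 (J(y, P) = -7/4 + (3 + P*P)/4 = -7/4 + (3 + P²)/4 = -7/4 + (¾ + P²/4) = -1 + P²/4)
n(E, x) = 3 - (-5 + x)²/2
s(j) = 123/40 - (-5 + j)²/80 (s(j) = 3 + ((3 - (-5 + j)²/2)/(-1 + (¼)*6²))/5 = 3 + ((3 - (-5 + j)²/2)/(-1 + (¼)*36))/5 = 3 + ((3 - (-5 + j)²/2)/(-1 + 9))/5 = 3 + ((3 - (-5 + j)²/2)/8)/5 = 3 + ((3 - (-5 + j)²/2)*(⅛))/5 = 3 + (3/8 - (-5 + j)²/16)/5 = 3 + (3/40 - (-5 + j)²/80) = 123/40 - (-5 + j)²/80)
O(v, h) = h*v
l + O(s(0), -669) = -2724792 - 669*(123/40 - (-5 + 0)²/80) = -2724792 - 669*(123/40 - 1/80*(-5)²) = -2724792 - 669*(123/40 - 1/80*25) = -2724792 - 669*(123/40 - 5/16) = -2724792 - 669*221/80 = -2724792 - 147849/80 = -218131209/80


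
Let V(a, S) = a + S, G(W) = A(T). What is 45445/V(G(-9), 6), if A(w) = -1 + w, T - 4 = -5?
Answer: 45445/4 ≈ 11361.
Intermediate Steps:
T = -1 (T = 4 - 5 = -1)
G(W) = -2 (G(W) = -1 - 1 = -2)
V(a, S) = S + a
45445/V(G(-9), 6) = 45445/(6 - 2) = 45445/4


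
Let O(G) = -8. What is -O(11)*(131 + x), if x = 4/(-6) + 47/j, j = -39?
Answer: 40288/39 ≈ 1033.0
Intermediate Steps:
x = -73/39 (x = 4/(-6) + 47/(-39) = 4*(-1/6) + 47*(-1/39) = -2/3 - 47/39 = -73/39 ≈ -1.8718)
-O(11)*(131 + x) = -(-8)*(131 - 73/39) = -(-8)*5036/39 = -1*(-40288/39) = 40288/39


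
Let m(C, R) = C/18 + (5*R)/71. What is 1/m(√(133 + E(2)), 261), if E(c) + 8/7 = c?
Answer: 210141540/3857737283 - 90738*√6559/3857737283 ≈ 0.052568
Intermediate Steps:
E(c) = -8/7 + c
m(C, R) = C/18 + 5*R/71 (m(C, R) = C*(1/18) + (5*R)*(1/71) = C/18 + 5*R/71)
1/m(√(133 + E(2)), 261) = 1/(√(133 + (-8/7 + 2))/18 + (5/71)*261) = 1/(√(133 + 6/7)/18 + 1305/71) = 1/(√(937/7)/18 + 1305/71) = 1/((√6559/7)/18 + 1305/71) = 1/(√6559/126 + 1305/71) = 1/(1305/71 + √6559/126)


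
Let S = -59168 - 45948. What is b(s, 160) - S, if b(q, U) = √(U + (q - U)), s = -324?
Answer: 105116 + 18*I ≈ 1.0512e+5 + 18.0*I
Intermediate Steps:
S = -105116
b(q, U) = √q
b(s, 160) - S = √(-324) - 1*(-105116) = 18*I + 105116 = 105116 + 18*I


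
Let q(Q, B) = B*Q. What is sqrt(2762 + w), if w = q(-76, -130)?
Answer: 7*sqrt(258) ≈ 112.44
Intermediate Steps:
w = 9880 (w = -130*(-76) = 9880)
sqrt(2762 + w) = sqrt(2762 + 9880) = sqrt(12642) = 7*sqrt(258)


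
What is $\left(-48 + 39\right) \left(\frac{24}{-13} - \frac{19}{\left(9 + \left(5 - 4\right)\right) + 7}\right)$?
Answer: $\frac{5895}{221} \approx 26.674$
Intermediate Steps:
$\left(-48 + 39\right) \left(\frac{24}{-13} - \frac{19}{\left(9 + \left(5 - 4\right)\right) + 7}\right) = - 9 \left(24 \left(- \frac{1}{13}\right) - \frac{19}{\left(9 + 1\right) + 7}\right) = - 9 \left(- \frac{24}{13} - \frac{19}{10 + 7}\right) = - 9 \left(- \frac{24}{13} - \frac{19}{17}\right) = \left(-9\right) \left(- \frac{655}{221}\right) = \frac{5895}{221}$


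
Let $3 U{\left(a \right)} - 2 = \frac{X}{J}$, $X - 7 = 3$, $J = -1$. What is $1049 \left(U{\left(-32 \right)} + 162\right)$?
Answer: $\frac{501422}{3} \approx 1.6714 \cdot 10^{5}$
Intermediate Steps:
$X = 10$ ($X = 7 + 3 = 10$)
$U{\left(a \right)} = - \frac{8}{3}$ ($U{\left(a \right)} = \frac{2}{3} + \frac{10 \frac{1}{-1}}{3} = \frac{2}{3} + \frac{10 \left(-1\right)}{3} = \frac{2}{3} + \frac{1}{3} \left(-10\right) = \frac{2}{3} - \frac{10}{3} = - \frac{8}{3}$)
$1049 \left(U{\left(-32 \right)} + 162\right) = 1049 \left(- \frac{8}{3} + 162\right) = 1049 \cdot \frac{478}{3} = \frac{501422}{3}$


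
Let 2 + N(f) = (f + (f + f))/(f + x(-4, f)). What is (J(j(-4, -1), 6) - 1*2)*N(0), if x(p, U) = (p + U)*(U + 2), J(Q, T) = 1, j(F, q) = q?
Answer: 2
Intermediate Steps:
x(p, U) = (2 + U)*(U + p) (x(p, U) = (U + p)*(2 + U) = (2 + U)*(U + p))
N(f) = -2 + 3*f/(-8 + f² - f) (N(f) = -2 + (f + (f + f))/(f + (f² + 2*f + 2*(-4) + f*(-4))) = -2 + (f + 2*f)/(f + (f² + 2*f - 8 - 4*f)) = -2 + (3*f)/(f + (-8 + f² - 2*f)) = -2 + (3*f)/(-8 + f² - f) = -2 + 3*f/(-8 + f² - f))
(J(j(-4, -1), 6) - 1*2)*N(0) = (1 - 1*2)*((16 - 2*0² + 5*0)/(-8 + 0² - 1*0)) = (1 - 2)*((16 - 2*0 + 0)/(-8 + 0 + 0)) = -(16 + 0 + 0)/(-8) = -(-1)*16/8 = -1*(-2) = 2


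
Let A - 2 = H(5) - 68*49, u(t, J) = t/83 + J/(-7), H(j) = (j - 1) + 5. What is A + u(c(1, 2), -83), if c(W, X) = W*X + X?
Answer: -1922584/581 ≈ -3309.1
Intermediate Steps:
c(W, X) = X + W*X
H(j) = 4 + j (H(j) = (-1 + j) + 5 = 4 + j)
u(t, J) = -J/7 + t/83 (u(t, J) = t*(1/83) + J*(-⅐) = t/83 - J/7 = -J/7 + t/83)
A = -3321 (A = 2 + ((4 + 5) - 68*49) = 2 + (9 - 3332) = 2 - 3323 = -3321)
A + u(c(1, 2), -83) = -3321 + (-⅐*(-83) + (2*(1 + 1))/83) = -3321 + (83/7 + (2*2)/83) = -3321 + (83/7 + (1/83)*4) = -3321 + (83/7 + 4/83) = -3321 + 6917/581 = -1922584/581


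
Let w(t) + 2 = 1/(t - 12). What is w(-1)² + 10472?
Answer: 1770497/169 ≈ 10476.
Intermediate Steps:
w(t) = -2 + 1/(-12 + t) (w(t) = -2 + 1/(t - 12) = -2 + 1/(-12 + t))
w(-1)² + 10472 = ((25 - 2*(-1))/(-12 - 1))² + 10472 = ((25 + 2)/(-13))² + 10472 = (-1/13*27)² + 10472 = (-27/13)² + 10472 = 729/169 + 10472 = 1770497/169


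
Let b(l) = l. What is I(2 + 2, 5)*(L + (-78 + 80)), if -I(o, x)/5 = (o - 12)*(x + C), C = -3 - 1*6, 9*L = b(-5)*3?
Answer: -160/3 ≈ -53.333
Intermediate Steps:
L = -5/3 (L = (-5*3)/9 = (⅑)*(-15) = -5/3 ≈ -1.6667)
C = -9 (C = -3 - 6 = -9)
I(o, x) = -5*(-12 + o)*(-9 + x) (I(o, x) = -5*(o - 12)*(x - 9) = -5*(-12 + o)*(-9 + x))
I(2 + 2, 5)*(L + (-78 + 80)) = (-540 + 45*(2 + 2) + 60*5 - 5*(2 + 2)*5)*(-5/3 + (-78 + 80)) = (-540 + 45*4 + 300 - 5*4*5)*(-5/3 + 2) = (-540 + 180 + 300 - 100)*(⅓) = -160*⅓ = -160/3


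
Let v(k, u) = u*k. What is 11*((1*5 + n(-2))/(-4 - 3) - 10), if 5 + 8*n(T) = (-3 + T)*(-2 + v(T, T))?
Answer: -6435/56 ≈ -114.91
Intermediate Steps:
v(k, u) = k*u
n(T) = -5/8 + (-3 + T)*(-2 + T**2)/8 (n(T) = -5/8 + ((-3 + T)*(-2 + T*T))/8 = -5/8 + ((-3 + T)*(-2 + T**2))/8 = -5/8 + (-3 + T)*(-2 + T**2)/8)
11*((1*5 + n(-2))/(-4 - 3) - 10) = 11*((1*5 + (1/8 - 3/8*(-2)**2 - 1/4*(-2) + (1/8)*(-2)**3))/(-4 - 3) - 10) = 11*((5 + (1/8 - 3/8*4 + 1/2 + (1/8)*(-8)))/(-7) - 10) = 11*((5 + (1/8 - 3/2 + 1/2 - 1))*(-1/7) - 10) = 11*((5 - 15/8)*(-1/7) - 10) = 11*((25/8)*(-1/7) - 10) = 11*(-25/56 - 10) = 11*(-585/56) = -6435/56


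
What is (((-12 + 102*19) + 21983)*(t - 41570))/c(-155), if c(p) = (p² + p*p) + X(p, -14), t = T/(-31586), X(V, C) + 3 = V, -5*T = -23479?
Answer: -52322245033437/2521194520 ≈ -20753.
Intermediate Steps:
T = 23479/5 (T = -⅕*(-23479) = 23479/5 ≈ 4695.8)
X(V, C) = -3 + V
t = -23479/157930 (t = (23479/5)/(-31586) = (23479/5)*(-1/31586) = -23479/157930 ≈ -0.14867)
c(p) = -3 + p + 2*p² (c(p) = (p² + p*p) + (-3 + p) = (p² + p²) + (-3 + p) = 2*p² + (-3 + p) = -3 + p + 2*p²)
(((-12 + 102*19) + 21983)*(t - 41570))/c(-155) = (((-12 + 102*19) + 21983)*(-23479/157930 - 41570))/(-3 - 155 + 2*(-155)²) = (((-12 + 1938) + 21983)*(-6565173579/157930))/(-3 - 155 + 2*24025) = ((1926 + 21983)*(-6565173579/157930))/(-3 - 155 + 48050) = (23909*(-6565173579/157930))/47892 = -156966735100311/157930*1/47892 = -52322245033437/2521194520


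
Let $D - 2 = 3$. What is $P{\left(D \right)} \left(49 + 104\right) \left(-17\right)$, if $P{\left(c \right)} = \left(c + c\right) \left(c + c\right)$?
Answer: $-260100$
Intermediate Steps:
$D = 5$ ($D = 2 + 3 = 5$)
$P{\left(c \right)} = 4 c^{2}$ ($P{\left(c \right)} = 2 c 2 c = 4 c^{2}$)
$P{\left(D \right)} \left(49 + 104\right) \left(-17\right) = 4 \cdot 5^{2} \left(49 + 104\right) \left(-17\right) = 4 \cdot 25 \cdot 153 \left(-17\right) = 100 \left(-2601\right) = -260100$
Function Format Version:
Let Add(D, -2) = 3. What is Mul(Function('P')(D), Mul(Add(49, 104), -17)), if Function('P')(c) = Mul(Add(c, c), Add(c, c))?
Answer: -260100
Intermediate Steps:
D = 5 (D = Add(2, 3) = 5)
Function('P')(c) = Mul(4, Pow(c, 2)) (Function('P')(c) = Mul(Mul(2, c), Mul(2, c)) = Mul(4, Pow(c, 2)))
Mul(Function('P')(D), Mul(Add(49, 104), -17)) = Mul(Mul(4, Pow(5, 2)), Mul(Add(49, 104), -17)) = Mul(Mul(4, 25), Mul(153, -17)) = Mul(100, -2601) = -260100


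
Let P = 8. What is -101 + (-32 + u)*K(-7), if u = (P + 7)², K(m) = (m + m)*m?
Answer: 18813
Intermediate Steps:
K(m) = 2*m² (K(m) = (2*m)*m = 2*m²)
u = 225 (u = (8 + 7)² = 15² = 225)
-101 + (-32 + u)*K(-7) = -101 + (-32 + 225)*(2*(-7)²) = -101 + 193*(2*49) = -101 + 193*98 = -101 + 18914 = 18813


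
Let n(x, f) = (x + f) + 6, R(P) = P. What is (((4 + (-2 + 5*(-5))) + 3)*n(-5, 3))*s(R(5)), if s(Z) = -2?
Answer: 160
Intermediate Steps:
n(x, f) = 6 + f + x (n(x, f) = (f + x) + 6 = 6 + f + x)
(((4 + (-2 + 5*(-5))) + 3)*n(-5, 3))*s(R(5)) = (((4 + (-2 + 5*(-5))) + 3)*(6 + 3 - 5))*(-2) = (((4 + (-2 - 25)) + 3)*4)*(-2) = (((4 - 27) + 3)*4)*(-2) = ((-23 + 3)*4)*(-2) = -20*4*(-2) = -80*(-2) = 160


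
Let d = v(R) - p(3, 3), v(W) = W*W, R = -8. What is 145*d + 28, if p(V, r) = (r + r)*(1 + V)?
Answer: 5828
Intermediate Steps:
p(V, r) = 2*r*(1 + V) (p(V, r) = (2*r)*(1 + V) = 2*r*(1 + V))
v(W) = W**2
d = 40 (d = (-8)**2 - 2*3*(1 + 3) = 64 - 2*3*4 = 64 - 1*24 = 64 - 24 = 40)
145*d + 28 = 145*40 + 28 = 5800 + 28 = 5828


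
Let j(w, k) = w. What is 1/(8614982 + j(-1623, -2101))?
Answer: 1/8613359 ≈ 1.1610e-7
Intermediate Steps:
1/(8614982 + j(-1623, -2101)) = 1/(8614982 - 1623) = 1/8613359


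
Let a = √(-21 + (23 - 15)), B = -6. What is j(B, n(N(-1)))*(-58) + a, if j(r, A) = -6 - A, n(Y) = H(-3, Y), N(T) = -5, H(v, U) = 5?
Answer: 638 + I*√13 ≈ 638.0 + 3.6056*I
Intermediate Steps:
n(Y) = 5
a = I*√13 (a = √(-21 + 8) = √(-13) = I*√13 ≈ 3.6056*I)
j(B, n(N(-1)))*(-58) + a = (-6 - 1*5)*(-58) + I*√13 = (-6 - 5)*(-58) + I*√13 = -11*(-58) + I*√13 = 638 + I*√13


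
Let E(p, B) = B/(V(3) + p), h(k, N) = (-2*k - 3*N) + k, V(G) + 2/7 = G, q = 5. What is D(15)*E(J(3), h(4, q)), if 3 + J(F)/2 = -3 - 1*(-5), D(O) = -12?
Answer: 1596/5 ≈ 319.20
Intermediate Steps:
V(G) = -2/7 + G
h(k, N) = -k - 3*N (h(k, N) = (-3*N - 2*k) + k = -k - 3*N)
J(F) = -2 (J(F) = -6 + 2*(-3 - 1*(-5)) = -6 + 2*(-3 + 5) = -6 + 2*2 = -6 + 4 = -2)
E(p, B) = B/(19/7 + p) (E(p, B) = B/((-2/7 + 3) + p) = B/(19/7 + p))
D(15)*E(J(3), h(4, q)) = -84*(-1*4 - 3*5)/(19 + 7*(-2)) = -84*(-4 - 15)/(19 - 14) = -84*(-19)/5 = -12*(-133/5) = 1596/5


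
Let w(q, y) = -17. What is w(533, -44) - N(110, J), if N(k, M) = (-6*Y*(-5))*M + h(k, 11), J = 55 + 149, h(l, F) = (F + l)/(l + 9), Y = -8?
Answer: 5824096/119 ≈ 48942.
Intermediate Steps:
h(l, F) = (F + l)/(9 + l)
J = 204
N(k, M) = -240*M + (11 + k)/(9 + k) (N(k, M) = (-6*(-8)*(-5))*M + (11 + k)/(9 + k) = (48*(-5))*M + (11 + k)/(9 + k) = -240*M + (11 + k)/(9 + k))
w(533, -44) - N(110, J) = -17 - (11 + 110 - 240*204*(9 + 110))/(9 + 110) = -17 - (11 + 110 - 240*204*119)/119 = -17 - (11 + 110 - 5826240)/119 = -17 - (-5826119)/119 = -17 - 1*(-5826119/119) = -17 + 5826119/119 = 5824096/119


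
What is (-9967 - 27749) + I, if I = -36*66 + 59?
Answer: -40033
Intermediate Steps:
I = -2317 (I = -2376 + 59 = -2317)
(-9967 - 27749) + I = (-9967 - 27749) - 2317 = -37716 - 2317 = -40033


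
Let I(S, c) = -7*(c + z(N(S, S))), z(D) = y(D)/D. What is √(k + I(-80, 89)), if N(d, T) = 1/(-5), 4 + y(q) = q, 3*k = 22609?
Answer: √60897/3 ≈ 82.258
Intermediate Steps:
k = 22609/3 (k = (⅓)*22609 = 22609/3 ≈ 7536.3)
y(q) = -4 + q
N(d, T) = -⅕
z(D) = (-4 + D)/D
I(S, c) = -147 - 7*c (I(S, c) = -7*(c + (-4 - ⅕)/(-⅕)) = -7*(c - 5*(-21/5)) = -7*(c + 21) = -7*(21 + c) = -147 - 7*c)
√(k + I(-80, 89)) = √(22609/3 + (-147 - 7*89)) = √(22609/3 + (-147 - 623)) = √(22609/3 - 770) = √(20299/3) = √60897/3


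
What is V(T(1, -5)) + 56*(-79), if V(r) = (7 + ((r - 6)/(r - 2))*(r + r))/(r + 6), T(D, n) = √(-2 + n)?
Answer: -2092160/473 + 207*I*√7/473 ≈ -4423.2 + 1.1579*I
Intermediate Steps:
V(r) = (7 + 2*r*(-6 + r)/(-2 + r))/(6 + r) (V(r) = (7 + ((-6 + r)/(-2 + r))*(2*r))/(6 + r) = (7 + 2*r*(-6 + r)/(-2 + r))/(6 + r))
V(T(1, -5)) + 56*(-79) = (-14 - 5*√(-2 - 5) + 2*(√(-2 - 5))²)/(-12 + (√(-2 - 5))² + 4*√(-2 - 5)) + 56*(-79) = (-14 - 5*I*√7 + 2*(√(-7))²)/(-12 + (√(-7))² + 4*√(-7)) - 4424 = (-14 - 5*I*√7 + 2*(I*√7)²)/(-12 + (I*√7)² + 4*(I*√7)) - 4424 = (-14 - 5*I*√7 + 2*(-7))/(-12 - 7 + 4*I*√7) - 4424 = (-14 - 5*I*√7 - 14)/(-19 + 4*I*√7) - 4424 = (-28 - 5*I*√7)/(-19 + 4*I*√7) - 4424 = -4424 + (-28 - 5*I*√7)/(-19 + 4*I*√7)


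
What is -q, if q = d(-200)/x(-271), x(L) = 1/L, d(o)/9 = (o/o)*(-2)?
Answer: -4878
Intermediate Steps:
d(o) = -18 (d(o) = 9*((o/o)*(-2)) = 9*(1*(-2)) = 9*(-2) = -18)
q = 4878 (q = -18/(1/(-271)) = -18/(-1/271) = -18*(-271) = 4878)
-q = -1*4878 = -4878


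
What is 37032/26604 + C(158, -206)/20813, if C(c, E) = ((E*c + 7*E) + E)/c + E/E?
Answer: 5036353399/3645251259 ≈ 1.3816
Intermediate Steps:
C(c, E) = 1 + (8*E + E*c)/c (C(c, E) = ((7*E + E*c) + E)/c + 1 = (8*E + E*c)/c + 1 = 1 + (8*E + E*c)/c)
37032/26604 + C(158, -206)/20813 = 37032/26604 + (1 - 206 + 8*(-206)/158)/20813 = 37032*(1/26604) + (1 - 206 + 8*(-206)*(1/158))*(1/20813) = 3086/2217 + (1 - 206 - 824/79)*(1/20813) = 3086/2217 - 17019/79*1/20813 = 3086/2217 - 17019/1644227 = 5036353399/3645251259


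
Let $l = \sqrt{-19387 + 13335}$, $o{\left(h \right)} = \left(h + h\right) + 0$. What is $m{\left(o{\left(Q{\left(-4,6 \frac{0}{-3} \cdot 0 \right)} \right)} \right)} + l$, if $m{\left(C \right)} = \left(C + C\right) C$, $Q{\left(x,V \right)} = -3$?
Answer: $72 + 2 i \sqrt{1513} \approx 72.0 + 77.795 i$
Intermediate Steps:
$o{\left(h \right)} = 2 h$ ($o{\left(h \right)} = 2 h + 0 = 2 h$)
$l = 2 i \sqrt{1513}$ ($l = \sqrt{-6052} = 2 i \sqrt{1513} \approx 77.795 i$)
$m{\left(C \right)} = 2 C^{2}$ ($m{\left(C \right)} = 2 C C = 2 C^{2}$)
$m{\left(o{\left(Q{\left(-4,6 \frac{0}{-3} \cdot 0 \right)} \right)} \right)} + l = 2 \left(2 \left(-3\right)\right)^{2} + 2 i \sqrt{1513} = 2 \left(-6\right)^{2} + 2 i \sqrt{1513} = 2 \cdot 36 + 2 i \sqrt{1513} = 72 + 2 i \sqrt{1513}$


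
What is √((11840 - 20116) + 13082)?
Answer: 3*√534 ≈ 69.325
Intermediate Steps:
√((11840 - 20116) + 13082) = √(-8276 + 13082) = √4806 = 3*√534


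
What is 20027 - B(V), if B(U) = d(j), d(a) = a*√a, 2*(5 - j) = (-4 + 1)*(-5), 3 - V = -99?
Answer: 20027 + 5*I*√10/4 ≈ 20027.0 + 3.9528*I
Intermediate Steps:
V = 102 (V = 3 - 1*(-99) = 3 + 99 = 102)
j = -5/2 (j = 5 - (-4 + 1)*(-5)/2 = 5 - (-3)*(-5)/2 = 5 - ½*15 = 5 - 15/2 = -5/2 ≈ -2.5000)
d(a) = a^(3/2)
B(U) = -5*I*√10/4 (B(U) = (-5/2)^(3/2) = -5*I*√10/4)
20027 - B(V) = 20027 - (-5)*I*√10/4 = 20027 + 5*I*√10/4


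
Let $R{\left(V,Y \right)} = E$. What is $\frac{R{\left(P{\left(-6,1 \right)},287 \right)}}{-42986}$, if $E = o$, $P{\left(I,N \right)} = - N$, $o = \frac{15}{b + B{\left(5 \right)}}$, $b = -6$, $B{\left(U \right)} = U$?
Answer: $\frac{15}{42986} \approx 0.00034895$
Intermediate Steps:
$o = -15$ ($o = \frac{15}{-6 + 5} = \frac{15}{-1} = 15 \left(-1\right) = -15$)
$E = -15$
$R{\left(V,Y \right)} = -15$
$\frac{R{\left(P{\left(-6,1 \right)},287 \right)}}{-42986} = - \frac{15}{-42986} = \left(-15\right) \left(- \frac{1}{42986}\right) = \frac{15}{42986}$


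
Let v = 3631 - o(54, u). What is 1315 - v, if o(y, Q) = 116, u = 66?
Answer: -2200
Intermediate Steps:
v = 3515 (v = 3631 - 1*116 = 3631 - 116 = 3515)
1315 - v = 1315 - 1*3515 = 1315 - 3515 = -2200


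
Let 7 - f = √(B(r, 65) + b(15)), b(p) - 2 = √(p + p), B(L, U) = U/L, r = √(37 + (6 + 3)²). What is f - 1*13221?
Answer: -13214 - √(27848 + 7670*√118 + 13924*√30)/118 ≈ -13218.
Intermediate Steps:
r = √118 (r = √(37 + 9²) = √(37 + 81) = √118 ≈ 10.863)
b(p) = 2 + √2*√p (b(p) = 2 + √(p + p) = 2 + √(2*p) = 2 + √2*√p)
f = 7 - √(2 + √30 + 65*√118/118) (f = 7 - √(65/(√118) + (2 + √2*√15)) = 7 - √(65*(√118/118) + (2 + √30)) = 7 - √(65*√118/118 + (2 + √30)) = 7 - √(2 + √30 + 65*√118/118) ≈ 3.3311)
f - 1*13221 = (7 - √(27848 + 7670*√118 + 13924*√30)/118) - 1*13221 = (7 - √(27848 + 7670*√118 + 13924*√30)/118) - 13221 = -13214 - √(27848 + 7670*√118 + 13924*√30)/118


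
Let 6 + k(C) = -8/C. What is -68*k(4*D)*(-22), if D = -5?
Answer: -41888/5 ≈ -8377.6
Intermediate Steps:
k(C) = -6 - 8/C
-68*k(4*D)*(-22) = -68*(-6 - 8/(4*(-5)))*(-22) = -68*(-6 - 8/(-20))*(-22) = -68*(-6 - 8*(-1/20))*(-22) = -68*(-6 + ⅖)*(-22) = -68*(-28/5)*(-22) = (1904/5)*(-22) = -41888/5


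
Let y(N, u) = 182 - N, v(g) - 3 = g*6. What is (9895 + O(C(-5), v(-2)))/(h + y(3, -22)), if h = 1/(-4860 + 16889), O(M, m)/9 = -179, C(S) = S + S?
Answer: 24912059/538298 ≈ 46.279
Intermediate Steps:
C(S) = 2*S
v(g) = 3 + 6*g (v(g) = 3 + g*6 = 3 + 6*g)
O(M, m) = -1611 (O(M, m) = 9*(-179) = -1611)
h = 1/12029 ≈ 8.3132e-5
(9895 + O(C(-5), v(-2)))/(h + y(3, -22)) = (9895 - 1611)/(1/12029 + (182 - 1*3)) = 8284/(1/12029 + (182 - 3)) = 8284/(1/12029 + 179) = 8284/(2153192/12029) = 8284*(12029/2153192) = 24912059/538298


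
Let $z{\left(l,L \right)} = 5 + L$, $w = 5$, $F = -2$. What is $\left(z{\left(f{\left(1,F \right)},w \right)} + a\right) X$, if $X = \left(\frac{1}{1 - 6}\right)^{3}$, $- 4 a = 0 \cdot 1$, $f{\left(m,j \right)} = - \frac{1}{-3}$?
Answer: $- \frac{2}{25} \approx -0.08$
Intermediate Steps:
$f{\left(m,j \right)} = \frac{1}{3}$ ($f{\left(m,j \right)} = \left(-1\right) \left(- \frac{1}{3}\right) = \frac{1}{3}$)
$a = 0$ ($a = - \frac{0 \cdot 1}{4} = \left(- \frac{1}{4}\right) 0 = 0$)
$X = - \frac{1}{125}$ ($X = \left(\frac{1}{1 - 6}\right)^{3} = \left(\frac{1}{-5}\right)^{3} = \left(- \frac{1}{5}\right)^{3} = - \frac{1}{125} \approx -0.008$)
$\left(z{\left(f{\left(1,F \right)},w \right)} + a\right) X = \left(\left(5 + 5\right) + 0\right) \left(- \frac{1}{125}\right) = \left(10 + 0\right) \left(- \frac{1}{125}\right) = 10 \left(- \frac{1}{125}\right) = - \frac{2}{25}$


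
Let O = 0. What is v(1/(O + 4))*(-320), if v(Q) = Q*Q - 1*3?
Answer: 940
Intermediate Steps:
v(Q) = -3 + Q² (v(Q) = Q² - 3 = -3 + Q²)
v(1/(O + 4))*(-320) = (-3 + (1/(0 + 4))²)*(-320) = (-3 + (1/4)²)*(-320) = (-3 + (¼)²)*(-320) = (-3 + 1/16)*(-320) = -47/16*(-320) = 940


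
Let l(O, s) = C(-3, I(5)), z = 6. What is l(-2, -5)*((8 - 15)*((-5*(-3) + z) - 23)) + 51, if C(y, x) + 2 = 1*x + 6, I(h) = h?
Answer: 177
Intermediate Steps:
C(y, x) = 4 + x (C(y, x) = -2 + (1*x + 6) = -2 + (x + 6) = -2 + (6 + x) = 4 + x)
l(O, s) = 9 (l(O, s) = 4 + 5 = 9)
l(-2, -5)*((8 - 15)*((-5*(-3) + z) - 23)) + 51 = 9*((8 - 15)*((-5*(-3) + 6) - 23)) + 51 = 9*(-7*((15 + 6) - 23)) + 51 = 9*(-7*(21 - 23)) + 51 = 9*(-7*(-2)) + 51 = 9*14 + 51 = 126 + 51 = 177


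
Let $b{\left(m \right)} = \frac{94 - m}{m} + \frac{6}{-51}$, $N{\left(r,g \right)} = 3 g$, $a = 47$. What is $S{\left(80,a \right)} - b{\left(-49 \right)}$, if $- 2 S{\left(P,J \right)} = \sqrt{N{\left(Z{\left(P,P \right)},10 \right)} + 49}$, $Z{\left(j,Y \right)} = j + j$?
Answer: $\frac{2529}{833} - \frac{\sqrt{79}}{2} \approx -1.4081$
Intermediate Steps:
$Z{\left(j,Y \right)} = 2 j$
$b{\left(m \right)} = - \frac{2}{17} + \frac{94 - m}{m}$ ($b{\left(m \right)} = \frac{94 - m}{m} + 6 \left(- \frac{1}{51}\right) = \frac{94 - m}{m} - \frac{2}{17} = - \frac{2}{17} + \frac{94 - m}{m}$)
$S{\left(P,J \right)} = - \frac{\sqrt{79}}{2}$ ($S{\left(P,J \right)} = - \frac{\sqrt{3 \cdot 10 + 49}}{2} = - \frac{\sqrt{30 + 49}}{2} = - \frac{\sqrt{79}}{2}$)
$S{\left(80,a \right)} - b{\left(-49 \right)} = - \frac{\sqrt{79}}{2} - \left(- \frac{19}{17} + \frac{94}{-49}\right) = - \frac{\sqrt{79}}{2} - \left(- \frac{19}{17} + 94 \left(- \frac{1}{49}\right)\right) = - \frac{\sqrt{79}}{2} - \left(- \frac{19}{17} - \frac{94}{49}\right) = - \frac{\sqrt{79}}{2} - - \frac{2529}{833} = - \frac{\sqrt{79}}{2} + \frac{2529}{833} = \frac{2529}{833} - \frac{\sqrt{79}}{2}$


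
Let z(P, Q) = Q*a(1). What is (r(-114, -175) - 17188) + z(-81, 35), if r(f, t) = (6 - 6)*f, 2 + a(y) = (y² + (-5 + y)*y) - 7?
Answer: -17608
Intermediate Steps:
a(y) = -9 + y² + y*(-5 + y) (a(y) = -2 + ((y² + (-5 + y)*y) - 7) = -2 + ((y² + y*(-5 + y)) - 7) = -2 + (-7 + y² + y*(-5 + y)) = -9 + y² + y*(-5 + y))
r(f, t) = 0 (r(f, t) = 0*f = 0)
z(P, Q) = -12*Q (z(P, Q) = Q*(-9 - 5*1 + 2*1²) = Q*(-9 - 5 + 2*1) = Q*(-9 - 5 + 2) = Q*(-12) = -12*Q)
(r(-114, -175) - 17188) + z(-81, 35) = (0 - 17188) - 12*35 = -17188 - 420 = -17608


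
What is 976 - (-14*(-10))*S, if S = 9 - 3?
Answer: 136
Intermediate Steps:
S = 6
976 - (-14*(-10))*S = 976 - (-14*(-10))*6 = 976 - 140*6 = 976 - 1*840 = 976 - 840 = 136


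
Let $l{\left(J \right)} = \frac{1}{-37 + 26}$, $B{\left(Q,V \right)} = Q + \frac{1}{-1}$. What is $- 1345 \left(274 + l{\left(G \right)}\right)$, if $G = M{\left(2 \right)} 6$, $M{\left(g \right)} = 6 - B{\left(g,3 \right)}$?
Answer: $- \frac{4052485}{11} \approx -3.6841 \cdot 10^{5}$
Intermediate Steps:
$B{\left(Q,V \right)} = -1 + Q$ ($B{\left(Q,V \right)} = Q - 1 = -1 + Q$)
$M{\left(g \right)} = 7 - g$ ($M{\left(g \right)} = 6 - \left(-1 + g\right) = 7 - g$)
$G = 30$ ($G = \left(7 - 2\right) 6 = 5 \cdot 6 = 30$)
$l{\left(J \right)} = - \frac{1}{11}$ ($l{\left(J \right)} = \frac{1}{-11} = - \frac{1}{11}$)
$- 1345 \left(274 + l{\left(G \right)}\right) = - 1345 \left(274 - \frac{1}{11}\right) = \left(-1345\right) \frac{3013}{11} = - \frac{4052485}{11}$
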